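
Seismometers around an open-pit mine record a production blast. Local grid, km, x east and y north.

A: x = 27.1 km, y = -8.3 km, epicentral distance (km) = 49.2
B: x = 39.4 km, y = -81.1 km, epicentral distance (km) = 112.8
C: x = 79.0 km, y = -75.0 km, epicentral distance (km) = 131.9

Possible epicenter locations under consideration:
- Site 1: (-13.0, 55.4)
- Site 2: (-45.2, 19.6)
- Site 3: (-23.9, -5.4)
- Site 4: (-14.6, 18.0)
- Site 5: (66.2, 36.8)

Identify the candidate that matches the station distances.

For each candidate, compare |candidate − station| to the reported distance:
Site 1: residuals A 26.1, B 33.4, C 27.7 → max 33.4 km
Site 2: residuals A 28.3, B 18.7, C 24.2 → max 28.3 km
Site 3: residuals A 1.9, B 14.1, C 7.7 → max 14.1 km
Site 4: residuals A 0.1, B 0.1, C 0.0 → max 0.1 km
Site 5: residuals A 10.5, B 8.1, C 19.4 → max 19.4 km
Only Site 4 has all residuals ≈ 0.

Site 4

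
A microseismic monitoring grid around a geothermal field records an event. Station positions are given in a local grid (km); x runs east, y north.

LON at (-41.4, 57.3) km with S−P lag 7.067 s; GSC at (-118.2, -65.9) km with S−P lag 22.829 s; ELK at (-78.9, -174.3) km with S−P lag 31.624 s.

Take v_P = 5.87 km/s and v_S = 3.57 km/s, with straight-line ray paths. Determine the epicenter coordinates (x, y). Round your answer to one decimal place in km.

Distance from S−P lag: d = Δt · v_P v_S / (v_P − v_S) = Δt · (5.87·3.57)/(5.87−3.57) ≈ 9.1113·Δt.
So d_LON = 64.39, d_GSC = 208.00, d_ELK = 288.13 km.
Circle about each station: (x + 41.4)² + (y − 57.3)² = 64.39²; (x + 118.2)² + (y + 65.9)² = 208.00²; (x + 78.9)² + (y + 174.3)² = 288.13².
Subtracting the LON equation from the GSC and ELK equations removes the quadratic terms:
-153.6 x − 246.4 y = -25801.13
-75.0 x − 463.2 y = -47264.37
Solving the 2×2 system: x ≈ 5.8, y ≈ 101.1 km.
Check against LON (with the unrounded x, y): √((x + 41.4)²+(y − 57.3)²) = 64.39 ≈ 64.39 km. ✓

(5.8, 101.1)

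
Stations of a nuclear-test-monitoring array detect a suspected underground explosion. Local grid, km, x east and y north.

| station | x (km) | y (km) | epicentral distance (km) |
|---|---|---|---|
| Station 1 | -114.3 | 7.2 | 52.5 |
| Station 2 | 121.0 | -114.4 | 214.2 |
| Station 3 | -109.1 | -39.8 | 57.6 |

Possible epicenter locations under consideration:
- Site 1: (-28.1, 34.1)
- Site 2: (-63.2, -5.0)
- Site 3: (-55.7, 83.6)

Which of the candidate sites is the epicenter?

For each candidate, compare |candidate − station| to the reported distance:
Site 1: residuals Station 1 37.8, Station 2 3.8, Station 3 52.0 → max 52.0 km
Site 2: residuals Station 1 0.0, Station 2 0.0, Station 3 0.0 → max 0.0 km
Site 3: residuals Station 1 43.8, Station 2 51.2, Station 3 76.9 → max 76.9 km
Only Site 2 has all residuals ≈ 0.

Site 2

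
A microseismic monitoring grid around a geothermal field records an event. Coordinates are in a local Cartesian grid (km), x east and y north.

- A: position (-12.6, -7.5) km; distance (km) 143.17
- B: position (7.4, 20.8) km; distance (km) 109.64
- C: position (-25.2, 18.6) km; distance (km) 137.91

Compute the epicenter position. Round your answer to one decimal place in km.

x ≈ 93.8 km, y ≈ 88.3 km

Circle about each station: (x + 12.6)² + (y + 7.5)² = 143.17²; (x − 7.4)² + (y − 20.8)² = 109.64²; (x + 25.2)² + (y − 18.6)² = 137.91².
Subtracting the A equation from the B and C equations removes the quadratic terms:
40.0 x + 56.6 y = 8749.11
-25.2 x + 52.2 y = 2244.47
Solving the 2×2 system: x ≈ 93.8, y ≈ 88.3 km.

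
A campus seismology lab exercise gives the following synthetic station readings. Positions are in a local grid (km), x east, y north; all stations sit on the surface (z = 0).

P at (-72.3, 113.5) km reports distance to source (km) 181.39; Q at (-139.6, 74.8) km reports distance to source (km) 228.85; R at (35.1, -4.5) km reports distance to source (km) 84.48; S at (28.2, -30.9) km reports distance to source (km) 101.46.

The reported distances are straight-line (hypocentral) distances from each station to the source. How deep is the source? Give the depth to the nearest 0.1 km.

z ≈ 65.5 km

Each station gives a sphere (x−x_i)² + (y−y_i)² + z² = d_i² (stations at z=0).
Subtracting the P sphere from Q and R: z² cancels, leaving linear equations in x and y:
-134.6 x − 77.4 y = -12496.33
214.8 x − 236.0 y = 8908.18
Solving: x ≈ 75.192, y ≈ 30.691 km (keep extra digits for the depth step; rounded: 75.2, 30.7).
Then from the P sphere: z² = 181.39² − (x + 72.3)² − (y − 113.5)² with x = 75.192, y = 30.691, so z ≈ 65.507 ≈ 65.5 km.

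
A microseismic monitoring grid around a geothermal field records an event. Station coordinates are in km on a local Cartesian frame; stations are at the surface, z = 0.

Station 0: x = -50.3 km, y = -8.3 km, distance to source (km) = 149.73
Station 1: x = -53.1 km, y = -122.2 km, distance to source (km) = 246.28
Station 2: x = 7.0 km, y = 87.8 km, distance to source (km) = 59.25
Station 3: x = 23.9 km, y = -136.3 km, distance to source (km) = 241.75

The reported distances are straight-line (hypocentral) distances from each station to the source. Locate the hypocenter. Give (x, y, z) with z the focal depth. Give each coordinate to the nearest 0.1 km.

Each station gives a sphere (x−x_i)² + (y−y_i)² + z² = d_i² (stations at z=0).
Subtracting the Station 0 sphere from Station 1 and Station 2: z² cancels, leaving linear equations in x and y:
-5.6 x − 227.8 y = -23081.30
114.6 x + 192.2 y = 24067.37
Solving: x ≈ 41.803, y ≈ 100.295 km (keep extra digits for the depth step; rounded: 41.8, 100.3).
Then from the Station 0 sphere: z² = 149.73² − (x + 50.3)² − (y + 8.3)² with x = 41.803, y = 100.295, so z ≈ 46.295 ≈ 46.3 km.
Check against Station 3 (with the unrounded solution): distance 241.75 ≈ 241.75 km. ✓

x ≈ 41.8 km, y ≈ 100.3 km, depth ≈ 46.3 km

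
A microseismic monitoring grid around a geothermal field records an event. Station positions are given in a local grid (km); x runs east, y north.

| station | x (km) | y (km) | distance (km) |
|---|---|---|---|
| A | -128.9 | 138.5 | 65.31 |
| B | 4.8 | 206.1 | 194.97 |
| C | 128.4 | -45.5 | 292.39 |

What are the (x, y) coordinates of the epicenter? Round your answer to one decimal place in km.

-138.5 km east, 73.9 km north

Circle about each station: (x + 128.9)² + (y − 138.5)² = 65.31²; (x − 4.8)² + (y − 206.1)² = 194.97²; (x − 128.4)² + (y + 45.5)² = 292.39².
Subtracting pairs of circle equations eliminates x²+y² and gives linear equations (the radical axes):
267.4 x + 135.2 y = -27045.11
514.6 x − 368.0 y = -98467.17
Solving the 2×2 system: x ≈ -138.5, y ≈ 73.9 km.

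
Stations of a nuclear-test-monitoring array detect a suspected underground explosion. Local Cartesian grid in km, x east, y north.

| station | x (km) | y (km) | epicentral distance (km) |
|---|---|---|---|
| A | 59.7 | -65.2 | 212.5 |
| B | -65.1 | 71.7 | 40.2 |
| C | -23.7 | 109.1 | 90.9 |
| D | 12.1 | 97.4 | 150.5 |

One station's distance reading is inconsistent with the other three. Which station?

Solve using three stations at a time. Using A, B, C (subtract circle equations pairwise → linear system) gives (x, y) ≈ (-105.2, 68.8).
Distances from that point to each station vs reported:
  A: calculated 212.5 vs reported 212.5 → residual 0.0 km
  B: calculated 40.2 vs reported 40.2 → residual 0.0 km
  C: calculated 90.9 vs reported 90.9 → residual 0.0 km
  D: calculated 120.7 vs reported 150.5 → residual 29.8 km
A, B, C are mutually consistent (residuals ≈ 0); D is off by 29.8 km.

D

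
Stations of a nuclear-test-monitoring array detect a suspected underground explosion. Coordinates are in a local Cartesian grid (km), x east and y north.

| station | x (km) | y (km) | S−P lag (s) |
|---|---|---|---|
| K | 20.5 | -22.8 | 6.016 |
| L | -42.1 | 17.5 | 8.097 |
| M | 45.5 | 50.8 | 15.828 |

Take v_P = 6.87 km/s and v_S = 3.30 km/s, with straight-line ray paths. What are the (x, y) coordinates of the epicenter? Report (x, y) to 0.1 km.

(-17.4, -27.6)

Distance from S−P lag: d = Δt · v_P v_S / (v_P − v_S) = Δt · (6.87·3.30)/(6.87−3.30) ≈ 6.3504·Δt.
So d_K = 38.20, d_L = 51.42, d_M = 100.51 km.
Circle about each station: (x − 20.5)² + (y + 22.8)² = 38.20²; (x + 42.1)² + (y − 17.5)² = 51.42²; (x − 45.5)² + (y − 50.8)² = 100.51².
Subtracting pairs of circle equations eliminates x²+y² and gives linear equations (the radical axes):
-125.2 x + 80.6 y = -46.21
50.0 x + 147.2 y = -4932.22
Solving the 2×2 system: x ≈ -17.4, y ≈ -27.6 km.
Check against K (with the unrounded x, y): √((x − 20.5)²+(y + 22.8)²) = 38.20 ≈ 38.20 km. ✓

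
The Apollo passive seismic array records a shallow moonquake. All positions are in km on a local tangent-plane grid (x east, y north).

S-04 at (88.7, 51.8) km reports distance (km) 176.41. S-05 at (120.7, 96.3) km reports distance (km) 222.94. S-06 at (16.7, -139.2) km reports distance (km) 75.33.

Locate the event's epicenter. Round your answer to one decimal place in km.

Circle about each station: (x − 88.7)² + (y − 51.8)² = 176.41²; (x − 120.7)² + (y − 96.3)² = 222.94²; (x − 16.7)² + (y + 139.2)² = 75.33².
Subtracting pairs of circle equations eliminates x²+y² and gives linear equations (the radical axes):
64.0 x + 89.0 y = -5290.51
-144.0 x − 382.0 y = 34550.48
Solving the 2×2 system: x ≈ 90.6, y ≈ -124.6 km.

90.6 km east, -124.6 km north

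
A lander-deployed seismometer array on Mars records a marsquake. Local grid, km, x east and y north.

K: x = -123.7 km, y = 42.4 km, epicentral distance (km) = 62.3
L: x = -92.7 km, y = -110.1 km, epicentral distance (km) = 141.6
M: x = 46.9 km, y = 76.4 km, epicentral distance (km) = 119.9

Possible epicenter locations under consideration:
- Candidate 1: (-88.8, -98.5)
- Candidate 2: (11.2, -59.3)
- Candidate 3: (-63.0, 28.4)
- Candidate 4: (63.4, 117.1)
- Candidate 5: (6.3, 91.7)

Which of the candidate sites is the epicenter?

Candidate 3

For each candidate, compare |candidate − station| to the reported distance:
Candidate 1: residuals K 82.9, L 129.4, M 101.5 → max 129.4 km
Candidate 2: residuals K 106.6, L 25.9, M 20.4 → max 106.6 km
Candidate 3: residuals K 0.0, L 0.0, M 0.0 → max 0.0 km
Candidate 4: residuals K 139.2, L 134.1, M 76.0 → max 139.2 km
Candidate 5: residuals K 76.7, L 83.2, M 76.5 → max 83.2 km
Only Candidate 3 has all residuals ≈ 0.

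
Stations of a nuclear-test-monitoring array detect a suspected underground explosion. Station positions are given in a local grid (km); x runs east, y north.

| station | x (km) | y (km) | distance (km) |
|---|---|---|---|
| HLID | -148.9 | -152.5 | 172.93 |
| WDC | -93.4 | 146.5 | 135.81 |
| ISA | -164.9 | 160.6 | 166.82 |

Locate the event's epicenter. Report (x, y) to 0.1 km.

Circle about each station: (x + 148.9)² + (y + 152.5)² = 172.93²; (x + 93.4)² + (y − 146.5)² = 135.81²; (x + 164.9)² + (y − 160.6)² = 166.82².
Subtracting the HLID equation from the WDC and ISA equations removes the quadratic terms:
111.0 x + 598.0 y = -3781.22
-32.0 x + 626.2 y = 9632.78
Solving the 2×2 system: x ≈ -91.7, y ≈ 10.7 km.

x ≈ -91.7 km, y ≈ 10.7 km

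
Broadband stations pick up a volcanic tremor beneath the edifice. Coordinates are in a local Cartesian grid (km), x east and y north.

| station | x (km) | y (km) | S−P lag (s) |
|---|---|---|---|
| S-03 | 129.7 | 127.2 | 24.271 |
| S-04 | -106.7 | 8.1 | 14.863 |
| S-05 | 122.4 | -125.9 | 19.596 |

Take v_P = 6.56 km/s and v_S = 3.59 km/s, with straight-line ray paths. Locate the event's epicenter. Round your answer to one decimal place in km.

(7.4, -21.4)

Distance from S−P lag: d = Δt · v_P v_S / (v_P − v_S) = Δt · (6.56·3.59)/(6.56−3.59) ≈ 7.9294·Δt.
So d_S-03 = 192.46, d_S-04 = 117.86, d_S-05 = 155.39 km.
Circle about each station: (x − 129.7)² + (y − 127.2)² = 192.46²; (x + 106.7)² + (y − 8.1)² = 117.86²; (x − 122.4)² + (y + 125.9)² = 155.39².
Subtracting pairs of circle equations eliminates x²+y² and gives linear equations (the radical axes):
-472.8 x − 238.2 y = 1598.44
-14.6 x − 506.2 y = 10725.44
Solving the 2×2 system: x ≈ 7.4, y ≈ -21.4 km.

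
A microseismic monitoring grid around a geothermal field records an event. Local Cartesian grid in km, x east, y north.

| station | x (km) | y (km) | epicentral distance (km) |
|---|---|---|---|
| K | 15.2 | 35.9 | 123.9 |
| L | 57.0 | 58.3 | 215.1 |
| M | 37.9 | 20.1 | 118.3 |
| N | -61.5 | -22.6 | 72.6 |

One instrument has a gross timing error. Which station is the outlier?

L

Solve using three stations at a time. Using K, M, N (subtract circle equations pairwise → linear system) gives (x, y) ≈ (-20.7, -82.8).
Distances from that point to each station vs reported:
  K: calculated 124.0 vs reported 123.9 → residual 0.1 km
  L: calculated 161.0 vs reported 215.1 → residual 54.1 km
  M: calculated 118.4 vs reported 118.3 → residual 0.1 km
  N: calculated 72.7 vs reported 72.6 → residual 0.1 km
K, M, N are mutually consistent (residuals ≈ 0); L is off by 54.1 km.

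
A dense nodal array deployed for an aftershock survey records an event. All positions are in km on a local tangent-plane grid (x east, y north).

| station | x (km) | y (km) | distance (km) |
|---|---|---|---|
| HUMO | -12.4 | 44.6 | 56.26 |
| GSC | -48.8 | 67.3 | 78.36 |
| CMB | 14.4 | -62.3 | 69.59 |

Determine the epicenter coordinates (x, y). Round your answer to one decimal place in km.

-30.1 km east, -8.8 km north

Circle about each station: (x + 12.4)² + (y − 44.6)² = 56.26²; (x + 48.8)² + (y − 67.3)² = 78.36²; (x − 14.4)² + (y + 62.3)² = 69.59².
Subtracting the HUMO equation from the GSC and CMB equations removes the quadratic terms:
-72.8 x + 45.4 y = 1792.71
53.6 x − 213.8 y = 268.15
Solving the 2×2 system: x ≈ -30.1, y ≈ -8.8 km.
Check against HUMO (with the unrounded x, y): √((x + 12.4)²+(y − 44.6)²) = 56.27 ≈ 56.26 km. ✓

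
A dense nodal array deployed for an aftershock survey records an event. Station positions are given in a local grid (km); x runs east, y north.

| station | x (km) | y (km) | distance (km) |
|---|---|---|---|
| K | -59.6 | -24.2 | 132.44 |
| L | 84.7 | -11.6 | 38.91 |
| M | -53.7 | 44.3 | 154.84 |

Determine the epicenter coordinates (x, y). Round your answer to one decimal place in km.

70.7 km east, -47.9 km north

Circle about each station: (x + 59.6)² + (y + 24.2)² = 132.44²; (x − 84.7)² + (y + 11.6)² = 38.91²; (x + 53.7)² + (y − 44.3)² = 154.84².
Subtracting pairs of circle equations eliminates x²+y² and gives linear equations (the radical axes):
288.6 x + 25.2 y = 19197.22
11.8 x + 137.0 y = -5726.69
Solving the 2×2 system: x ≈ 70.7, y ≈ -47.9 km.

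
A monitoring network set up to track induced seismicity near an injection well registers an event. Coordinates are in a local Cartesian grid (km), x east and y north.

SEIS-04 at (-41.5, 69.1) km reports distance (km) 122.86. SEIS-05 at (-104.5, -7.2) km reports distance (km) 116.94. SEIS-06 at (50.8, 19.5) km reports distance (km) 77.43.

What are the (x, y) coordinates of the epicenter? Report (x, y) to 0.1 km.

(6.5, -44.0)

Circle about each station: (x + 41.5)² + (y − 69.1)² = 122.86²; (x + 104.5)² + (y + 7.2)² = 116.94²; (x − 50.8)² + (y − 19.5)² = 77.43².
Subtracting pairs of circle equations eliminates x²+y² and gives linear equations (the radical axes):
-126.0 x − 152.6 y = 5894.65
184.6 x − 99.2 y = 5563.00
Solving the 2×2 system: x ≈ 6.5, y ≈ -44.0 km.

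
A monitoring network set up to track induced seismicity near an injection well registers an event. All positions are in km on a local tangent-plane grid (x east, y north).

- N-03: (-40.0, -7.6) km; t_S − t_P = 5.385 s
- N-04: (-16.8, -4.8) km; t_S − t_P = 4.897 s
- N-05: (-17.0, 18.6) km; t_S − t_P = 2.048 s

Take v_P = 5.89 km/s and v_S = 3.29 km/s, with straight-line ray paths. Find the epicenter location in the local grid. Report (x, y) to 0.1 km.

x ≈ -26.8 km, y ≈ 30.3 km

Distance from S−P lag: d = Δt · v_P v_S / (v_P − v_S) = Δt · (5.89·3.29)/(5.89−3.29) ≈ 7.4531·Δt.
So d_N-03 = 40.14, d_N-04 = 36.50, d_N-05 = 15.26 km.
Circle about each station: (x + 40.0)² + (y + 7.6)² = 40.14²; (x + 16.8)² + (y + 4.8)² = 36.50²; (x + 17.0)² + (y − 18.6)² = 15.26².
Subtracting the N-03 equation from the N-04 and N-05 equations removes the quadratic terms:
46.4 x + 5.6 y = -1073.51
46.0 x + 52.4 y = 355.55
Solving the 2×2 system: x ≈ -26.8, y ≈ 30.3 km.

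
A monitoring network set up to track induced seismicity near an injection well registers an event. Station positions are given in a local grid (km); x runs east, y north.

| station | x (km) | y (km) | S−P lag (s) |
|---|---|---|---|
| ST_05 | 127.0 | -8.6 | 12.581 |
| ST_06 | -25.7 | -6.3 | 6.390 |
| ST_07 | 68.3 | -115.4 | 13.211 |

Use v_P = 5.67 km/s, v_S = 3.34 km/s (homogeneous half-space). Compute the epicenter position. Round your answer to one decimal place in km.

(25.1, -17.1)

Distance from S−P lag: d = Δt · v_P v_S / (v_P − v_S) = Δt · (5.67·3.34)/(5.67−3.34) ≈ 8.1278·Δt.
So d_ST_05 = 102.26, d_ST_06 = 51.94, d_ST_07 = 107.38 km.
Circle about each station: (x − 127.0)² + (y + 8.6)² = 102.26²; (x + 25.7)² + (y + 6.3)² = 51.94²; (x − 68.3)² + (y + 115.4)² = 107.38².
Subtracting pairs of circle equations eliminates x²+y² and gives linear equations (the radical axes):
-305.4 x + 4.6 y = -7743.44
-117.4 x − 213.6 y = 705.73
Solving the 2×2 system: x ≈ 25.1, y ≈ -17.1 km.
Check against ST_05 (with the unrounded x, y): √((x − 127.0)²+(y + 8.6)²) = 102.26 ≈ 102.26 km. ✓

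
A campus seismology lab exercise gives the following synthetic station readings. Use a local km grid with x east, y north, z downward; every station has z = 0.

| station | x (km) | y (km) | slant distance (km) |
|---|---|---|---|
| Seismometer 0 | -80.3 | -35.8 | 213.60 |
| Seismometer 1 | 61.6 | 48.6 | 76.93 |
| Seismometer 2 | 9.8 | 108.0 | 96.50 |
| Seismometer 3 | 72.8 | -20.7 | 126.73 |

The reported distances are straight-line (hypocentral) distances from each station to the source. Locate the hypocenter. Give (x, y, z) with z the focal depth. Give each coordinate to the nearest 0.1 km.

Each station gives a sphere (x−x_i)² + (y−y_i)² + z² = d_i² (stations at z=0).
Subtracting the Seismometer 0 sphere from Seismometer 1 and Seismometer 2: z² cancels, leaving linear equations in x and y:
283.8 x + 168.8 y = 38133.53
180.2 x + 287.6 y = 40343.02
Solving: x ≈ 81.192, y ≈ 89.403 km (keep extra digits for the depth step; rounded: 81.2, 89.4).
Then from the Seismometer 0 sphere: z² = 213.60² − (x + 80.3)² − (y + 35.8)² with x = 81.192, y = 89.403, so z ≈ 62.205 ≈ 62.2 km.

x ≈ 81.2 km, y ≈ 89.4 km, depth ≈ 62.2 km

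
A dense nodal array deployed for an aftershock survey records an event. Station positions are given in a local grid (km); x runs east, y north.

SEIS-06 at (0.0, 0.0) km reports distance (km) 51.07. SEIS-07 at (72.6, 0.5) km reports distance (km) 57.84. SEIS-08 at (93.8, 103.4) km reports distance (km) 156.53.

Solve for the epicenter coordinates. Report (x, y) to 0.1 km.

Circle about each station: x² + y² = 51.07²; (x − 72.6)² + (y − 0.5)² = 57.84²; (x − 93.8)² + (y − 103.4)² = 156.53².
Subtracting the SEIS-06 equation from the SEIS-07 and SEIS-08 equations removes the quadratic terms:
145.2 x + 1.0 y = 4533.69
187.6 x + 206.8 y = -2403.50
Solving the 2×2 system: x ≈ 31.5, y ≈ -40.2 km.
Check against SEIS-06 (with the unrounded x, y): √(x²+y²) = 51.07 ≈ 51.07 km. ✓

31.5 km east, -40.2 km north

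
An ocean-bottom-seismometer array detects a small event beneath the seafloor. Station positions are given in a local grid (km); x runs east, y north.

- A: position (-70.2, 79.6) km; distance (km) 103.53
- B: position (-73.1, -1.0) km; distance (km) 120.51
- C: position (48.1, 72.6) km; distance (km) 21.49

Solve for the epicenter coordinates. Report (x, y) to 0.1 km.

(31.3, 59.2)

Circle about each station: (x + 70.2)² + (y − 79.6)² = 103.53²; (x + 73.1)² + (y + 1.0)² = 120.51²; (x − 48.1)² + (y − 72.6)² = 21.49².
Subtracting the A equation from the B and C equations removes the quadratic terms:
-5.8 x − 161.2 y = -9723.79
236.6 x − 14.0 y = 6576.81
Solving the 2×2 system: x ≈ 31.3, y ≈ 59.2 km.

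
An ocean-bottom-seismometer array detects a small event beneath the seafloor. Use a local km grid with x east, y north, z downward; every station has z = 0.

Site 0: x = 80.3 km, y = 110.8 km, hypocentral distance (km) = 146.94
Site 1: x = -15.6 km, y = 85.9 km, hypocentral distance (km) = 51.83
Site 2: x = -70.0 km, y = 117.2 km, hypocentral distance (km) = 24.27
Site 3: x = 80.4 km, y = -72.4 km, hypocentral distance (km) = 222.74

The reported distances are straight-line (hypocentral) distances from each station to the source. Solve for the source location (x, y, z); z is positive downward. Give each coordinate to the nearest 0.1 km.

x ≈ -65.5 km, y ≈ 95.6 km, depth ≈ 10.1 km

Each station gives a sphere (x−x_i)² + (y−y_i)² + z² = d_i² (stations at z=0).
Subtracting the Site 0 sphere from Site 1 and Site 2: z² cancels, leaving linear equations in x and y:
-191.8 x − 49.8 y = 7802.45
-300.6 x + 12.8 y = 20913.44
Solving: x ≈ -65.502, y ≈ 95.598 km (keep extra digits for the depth step; rounded: -65.5, 95.6).
Then from the Site 0 sphere: z² = 146.94² − (x − 80.3)² − (y − 110.8)² with x = -65.502, y = 95.598, so z ≈ 10.101 ≈ 10.1 km.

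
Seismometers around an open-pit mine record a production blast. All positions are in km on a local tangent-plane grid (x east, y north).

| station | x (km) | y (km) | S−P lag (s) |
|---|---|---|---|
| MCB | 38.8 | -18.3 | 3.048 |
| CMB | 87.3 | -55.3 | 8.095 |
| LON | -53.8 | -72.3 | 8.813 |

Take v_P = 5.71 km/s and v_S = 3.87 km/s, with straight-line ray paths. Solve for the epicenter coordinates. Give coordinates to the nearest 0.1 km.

Distance from S−P lag: d = Δt · v_P v_S / (v_P − v_S) = Δt · (5.71·3.87)/(5.71−3.87) ≈ 12.0096·Δt.
So d_MCB = 36.61, d_CMB = 97.22, d_LON = 105.84 km.
Circle about each station: (x − 38.8)² + (y + 18.3)² = 36.61²; (x − 87.3)² + (y + 55.3)² = 97.22²; (x + 53.8)² + (y + 72.3)² = 105.84².
Subtracting the MCB equation from the CMB and LON equations removes the quadratic terms:
97.0 x − 74.0 y = 727.61
-185.2 x − 108.0 y = -3580.41
Solving the 2×2 system: x ≈ 14.2, y ≈ 8.8 km.
Check against MCB (with the unrounded x, y): √((x − 38.8)²+(y + 18.3)²) = 36.59 ≈ 36.61 km. ✓

x ≈ 14.2 km, y ≈ 8.8 km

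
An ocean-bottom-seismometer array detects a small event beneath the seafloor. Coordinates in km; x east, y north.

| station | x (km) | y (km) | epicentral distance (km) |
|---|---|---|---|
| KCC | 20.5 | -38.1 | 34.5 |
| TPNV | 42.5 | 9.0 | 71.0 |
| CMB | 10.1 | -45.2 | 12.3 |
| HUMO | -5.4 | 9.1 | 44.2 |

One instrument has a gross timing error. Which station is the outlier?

CMB

Solve using three stations at a time. Using KCC, TPNV, HUMO (subtract circle equations pairwise → linear system) gives (x, y) ≈ (-13.8, -34.3).
Distances from that point to each station vs reported:
  KCC: calculated 34.5 vs reported 34.5 → residual 0.0 km
  TPNV: calculated 71.0 vs reported 71.0 → residual 0.0 km
  CMB: calculated 26.2 vs reported 12.3 → residual 13.9 km
  HUMO: calculated 44.2 vs reported 44.2 → residual 0.0 km
KCC, TPNV, HUMO are mutually consistent (residuals ≈ 0); CMB is off by 13.9 km.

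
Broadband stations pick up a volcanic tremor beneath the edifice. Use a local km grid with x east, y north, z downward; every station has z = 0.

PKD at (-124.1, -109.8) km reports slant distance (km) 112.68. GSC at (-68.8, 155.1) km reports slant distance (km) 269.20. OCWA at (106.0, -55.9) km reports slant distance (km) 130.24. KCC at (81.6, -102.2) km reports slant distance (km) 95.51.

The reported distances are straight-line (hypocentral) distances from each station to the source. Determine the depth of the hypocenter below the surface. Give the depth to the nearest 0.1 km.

z ≈ 15.4 km

Each station gives a sphere (x−x_i)² + (y−y_i)² + z² = d_i² (stations at z=0).
Subtracting the PKD sphere from GSC and OCWA: z² cancels, leaving linear equations in x and y:
110.6 x + 529.8 y = -58439.26
460.2 x + 107.8 y = -17361.72
Solving: x ≈ -12.499, y ≈ -107.695 km (keep extra digits for the depth step; rounded: -12.5, -107.7).
Then from the PKD sphere: z² = 112.68² − (x + 124.1)² − (y + 109.8)² with x = -12.499, y = -107.695, so z ≈ 15.413 ≈ 15.4 km.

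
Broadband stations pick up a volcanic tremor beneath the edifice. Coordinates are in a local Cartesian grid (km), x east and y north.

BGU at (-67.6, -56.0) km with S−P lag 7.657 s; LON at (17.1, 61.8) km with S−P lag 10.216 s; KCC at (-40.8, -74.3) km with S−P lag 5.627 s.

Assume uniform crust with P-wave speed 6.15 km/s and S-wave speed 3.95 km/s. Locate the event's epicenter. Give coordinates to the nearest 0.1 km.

Distance from S−P lag: d = Δt · v_P v_S / (v_P − v_S) = Δt · (6.15·3.95)/(6.15−3.95) ≈ 11.0420·Δt.
So d_BGU = 84.55, d_LON = 112.81, d_KCC = 62.13 km.
Circle about each station: (x + 67.6)² + (y + 56.0)² = 84.55²; (x − 17.1)² + (y − 61.8)² = 112.81²; (x + 40.8)² + (y + 74.3)² = 62.13².
Subtracting pairs of circle equations eliminates x²+y² and gives linear equations (the radical axes):
169.4 x + 235.6 y = -9171.50
53.6 x − 36.6 y = 2767.94
Solving the 2×2 system: x ≈ 16.8, y ≈ -51.0 km.

x ≈ 16.8 km, y ≈ -51.0 km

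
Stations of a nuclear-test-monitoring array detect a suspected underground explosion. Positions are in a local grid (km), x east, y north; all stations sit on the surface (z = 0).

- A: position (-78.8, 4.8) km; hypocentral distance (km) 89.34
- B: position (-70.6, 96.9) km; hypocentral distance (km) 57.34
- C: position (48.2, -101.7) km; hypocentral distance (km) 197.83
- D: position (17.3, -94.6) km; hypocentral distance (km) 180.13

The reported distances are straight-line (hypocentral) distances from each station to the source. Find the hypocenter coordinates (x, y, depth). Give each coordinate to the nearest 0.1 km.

Each station gives a sphere (x−x_i)² + (y−y_i)² + z² = d_i² (stations at z=0).
Subtracting the A sphere from B and C: z² cancels, leaving linear equations in x and y:
16.4 x + 184.2 y = 12835.25
254.0 x − 213.0 y = -24721.42
Solving: x ≈ -36.193, y ≈ 72.903 km (keep extra digits for the depth step; rounded: -36.2, 72.9).
Then from the A sphere: z² = 89.34² − (x + 78.8)² − (y − 4.8)² with x = -36.193, y = 72.903, so z ≈ 39.093 ≈ 39.1 km.
Check against D (with the unrounded solution): distance 180.13 ≈ 180.13 km. ✓

x ≈ -36.2 km, y ≈ 72.9 km, depth ≈ 39.1 km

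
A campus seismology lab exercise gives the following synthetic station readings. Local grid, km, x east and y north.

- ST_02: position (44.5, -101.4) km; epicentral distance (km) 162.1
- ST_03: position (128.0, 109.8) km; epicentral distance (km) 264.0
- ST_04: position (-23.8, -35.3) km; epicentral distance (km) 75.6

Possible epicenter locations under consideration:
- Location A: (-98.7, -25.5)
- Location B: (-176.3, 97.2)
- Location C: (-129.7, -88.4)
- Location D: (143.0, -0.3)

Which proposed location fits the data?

For each candidate, compare |candidate − station| to the reported distance:
Location A: residuals ST_02 0.0, ST_03 0.0, ST_04 0.1 → max 0.1 km
Location B: residuals ST_02 134.9, ST_03 40.6, ST_04 126.4 → max 134.9 km
Location C: residuals ST_02 12.6, ST_03 61.1, ST_04 42.9 → max 61.1 km
Location D: residuals ST_02 20.9, ST_03 152.9, ST_04 94.8 → max 152.9 km
Only Location A has all residuals ≈ 0.

Location A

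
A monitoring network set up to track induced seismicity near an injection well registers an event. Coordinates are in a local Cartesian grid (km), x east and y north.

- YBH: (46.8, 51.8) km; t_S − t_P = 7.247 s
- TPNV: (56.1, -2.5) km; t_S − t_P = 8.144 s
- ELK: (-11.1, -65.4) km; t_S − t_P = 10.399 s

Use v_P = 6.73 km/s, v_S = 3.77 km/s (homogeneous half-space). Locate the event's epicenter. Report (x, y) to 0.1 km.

Distance from S−P lag: d = Δt · v_P v_S / (v_P − v_S) = Δt · (6.73·3.77)/(6.73−3.77) ≈ 8.5717·Δt.
So d_YBH = 62.12, d_TPNV = 69.81, d_ELK = 89.14 km.
Circle about each station: (x − 46.8)² + (y − 51.8)² = 62.12²; (x − 56.1)² + (y + 2.5)² = 69.81²; (x + 11.1)² + (y + 65.4)² = 89.14².
Subtracting pairs of circle equations eliminates x²+y² and gives linear equations (the radical axes):
18.6 x − 108.6 y = -2734.56
-115.8 x − 234.4 y = -4560.16
Solving the 2×2 system: x ≈ -8.6, y ≈ 23.7 km.

x ≈ -8.6 km, y ≈ 23.7 km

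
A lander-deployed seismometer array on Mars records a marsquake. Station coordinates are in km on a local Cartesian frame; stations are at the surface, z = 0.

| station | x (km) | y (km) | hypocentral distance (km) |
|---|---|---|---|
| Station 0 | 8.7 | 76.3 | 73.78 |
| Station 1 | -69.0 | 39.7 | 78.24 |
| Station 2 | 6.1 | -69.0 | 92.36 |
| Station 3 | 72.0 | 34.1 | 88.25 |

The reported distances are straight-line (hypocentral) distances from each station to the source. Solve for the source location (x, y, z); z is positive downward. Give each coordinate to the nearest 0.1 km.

Each station gives a sphere (x−x_i)² + (y−y_i)² + z² = d_i² (stations at z=0).
Subtracting the Station 0 sphere from Station 1 and Station 2: z² cancels, leaving linear equations in x and y:
-155.4 x − 73.2 y = -238.30
-5.2 x − 290.6 y = -4186.05
Solving: x ≈ -5.296, y ≈ 14.500 km (keep extra digits for the depth step; rounded: -5.3, 14.5).
Then from the Station 0 sphere: z² = 73.78² − (x − 8.7)² − (y − 76.3)² with x = -5.296, y = 14.500, so z ≈ 37.794 ≈ 37.8 km.

(-5.3, 14.5, 37.8)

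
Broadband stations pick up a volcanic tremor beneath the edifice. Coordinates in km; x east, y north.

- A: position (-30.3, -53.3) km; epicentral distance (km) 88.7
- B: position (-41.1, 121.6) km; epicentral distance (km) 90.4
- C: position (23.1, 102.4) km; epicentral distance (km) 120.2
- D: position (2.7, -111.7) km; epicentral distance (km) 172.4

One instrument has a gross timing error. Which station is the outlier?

Solve using three stations at a time. Using B, C, D (subtract circle equations pairwise → linear system) gives (x, y) ≈ (-79.5, 39.8).
Distances from that point to each station vs reported:
  A: calculated 105.3 vs reported 88.7 → residual 16.6 km
  B: calculated 90.3 vs reported 90.4 → residual 0.1 km
  C: calculated 120.1 vs reported 120.2 → residual 0.1 km
  D: calculated 172.4 vs reported 172.4 → residual 0.0 km
B, C, D are mutually consistent (residuals ≈ 0); A is off by 16.6 km.

A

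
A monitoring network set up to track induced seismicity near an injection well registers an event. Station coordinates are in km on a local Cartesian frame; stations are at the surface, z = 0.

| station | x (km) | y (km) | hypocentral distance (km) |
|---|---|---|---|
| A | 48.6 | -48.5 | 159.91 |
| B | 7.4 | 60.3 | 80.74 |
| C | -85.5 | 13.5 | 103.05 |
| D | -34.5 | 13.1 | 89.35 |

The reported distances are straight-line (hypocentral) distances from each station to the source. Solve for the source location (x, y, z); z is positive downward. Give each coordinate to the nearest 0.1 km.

Each station gives a sphere (x−x_i)² + (y−y_i)² + z² = d_i² (stations at z=0).
Subtracting the A sphere from B and C: z² cancels, leaving linear equations in x and y:
-82.4 x + 217.6 y = 18028.90
-268.2 x + 124.0 y = 17730.20
Solving: x ≈ -33.702, y ≈ 70.091 km (keep extra digits for the depth step; rounded: -33.7, 70.1).
Then from the A sphere: z² = 159.91² − (x − 48.6)² − (y + 48.5)² with x = -33.702, y = 70.091, so z ≈ 68.802 ≈ 68.8 km.

x ≈ -33.7 km, y ≈ 70.1 km, depth ≈ 68.8 km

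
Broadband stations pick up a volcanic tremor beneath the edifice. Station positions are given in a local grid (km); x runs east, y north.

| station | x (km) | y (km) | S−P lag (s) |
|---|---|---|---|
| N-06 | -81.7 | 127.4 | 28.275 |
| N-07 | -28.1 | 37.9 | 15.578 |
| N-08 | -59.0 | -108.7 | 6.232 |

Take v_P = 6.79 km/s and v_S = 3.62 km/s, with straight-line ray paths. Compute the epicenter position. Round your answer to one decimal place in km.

Distance from S−P lag: d = Δt · v_P v_S / (v_P − v_S) = Δt · (6.79·3.62)/(6.79−3.62) ≈ 7.7539·Δt.
So d_N-06 = 219.24, d_N-07 = 120.79, d_N-08 = 48.32 km.
Circle about each station: (x + 81.7)² + (y − 127.4)² = 219.24²; (x + 28.1)² + (y − 37.9)² = 120.79²; (x + 59.0)² + (y + 108.7)² = 48.32².
Subtracting the N-06 equation from the N-07 and N-08 equations removes the quadratic terms:
107.2 x − 179.0 y = 12796.32
45.4 x − 472.2 y = 38122.40
Solving the 2×2 system: x ≈ -18.4, y ≈ -82.5 km.
Check against N-06 (with the unrounded x, y): √((x + 81.7)²+(y − 127.4)²) = 219.24 ≈ 219.24 km. ✓

-18.4 km east, -82.5 km north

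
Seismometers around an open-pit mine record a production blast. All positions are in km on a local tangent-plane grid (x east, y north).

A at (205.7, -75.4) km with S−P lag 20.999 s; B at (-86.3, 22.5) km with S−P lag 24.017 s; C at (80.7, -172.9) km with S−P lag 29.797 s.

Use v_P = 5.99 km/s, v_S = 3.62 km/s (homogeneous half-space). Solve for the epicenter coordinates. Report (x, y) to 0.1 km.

Distance from S−P lag: d = Δt · v_P v_S / (v_P − v_S) = Δt · (5.99·3.62)/(5.99−3.62) ≈ 9.1493·Δt.
So d_A = 192.13, d_B = 219.74, d_C = 272.62 km.
Circle about each station: (x − 205.7)² + (y + 75.4)² = 192.13²; (x + 86.3)² + (y − 22.5)² = 219.74²; (x − 80.7)² + (y + 172.9)² = 272.62².
Subtracting pairs of circle equations eliminates x²+y² and gives linear equations (the radical axes):
-584.0 x + 195.8 y = -51415.44
-250.0 x − 195.0 y = -48998.48
Solving the 2×2 system: x ≈ 120.5, y ≈ 96.8 km.
Check against A (with the unrounded x, y): √((x − 205.7)²+(y + 75.4)²) = 192.12 ≈ 192.13 km. ✓

(120.5, 96.8)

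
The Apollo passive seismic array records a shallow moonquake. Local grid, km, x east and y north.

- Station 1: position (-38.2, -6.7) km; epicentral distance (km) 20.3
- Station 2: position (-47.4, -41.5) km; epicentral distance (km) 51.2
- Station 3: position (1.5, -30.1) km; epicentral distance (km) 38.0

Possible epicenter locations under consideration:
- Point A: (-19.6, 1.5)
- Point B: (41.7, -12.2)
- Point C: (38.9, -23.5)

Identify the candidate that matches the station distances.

For each candidate, compare |candidate − station| to the reported distance:
Point A: residuals Station 1 0.0, Station 2 0.0, Station 3 0.0 → max 0.0 km
Point B: residuals Station 1 59.8, Station 2 42.6, Station 3 6.0 → max 59.8 km
Point C: residuals Station 1 58.6, Station 2 37.0, Station 3 0.0 → max 58.6 km
Only Point A has all residuals ≈ 0.

Point A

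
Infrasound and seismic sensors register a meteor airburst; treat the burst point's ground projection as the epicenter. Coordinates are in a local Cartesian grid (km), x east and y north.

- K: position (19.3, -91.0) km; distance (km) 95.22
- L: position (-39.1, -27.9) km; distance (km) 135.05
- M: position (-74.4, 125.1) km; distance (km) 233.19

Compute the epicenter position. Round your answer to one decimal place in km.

(95.8, -34.3)

Circle about each station: (x − 19.3)² + (y + 91.0)² = 95.22²; (x + 39.1)² + (y + 27.9)² = 135.05²; (x + 74.4)² + (y − 125.1)² = 233.19².
Subtracting pairs of circle equations eliminates x²+y² and gives linear equations (the radical axes):
-116.8 x + 126.2 y = -15517.92
-187.4 x + 432.2 y = -32778.85
Solving the 2×2 system: x ≈ 95.8, y ≈ -34.3 km.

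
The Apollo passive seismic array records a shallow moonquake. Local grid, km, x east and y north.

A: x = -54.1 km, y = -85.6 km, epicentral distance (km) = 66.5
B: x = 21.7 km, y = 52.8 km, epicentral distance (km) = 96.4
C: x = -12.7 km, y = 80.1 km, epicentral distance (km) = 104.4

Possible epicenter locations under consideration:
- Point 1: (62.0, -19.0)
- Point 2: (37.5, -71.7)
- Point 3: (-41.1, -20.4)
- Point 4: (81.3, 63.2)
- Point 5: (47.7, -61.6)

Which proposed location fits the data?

For each candidate, compare |candidate − station| to the reported distance:
Point 1: residuals A 67.3, B 14.1, C 19.7 → max 67.3 km
Point 2: residuals A 26.1, B 29.1, C 55.5 → max 55.5 km
Point 3: residuals A 0.0, B 0.0, C 0.0 → max 0.0 km
Point 4: residuals A 134.7, B 35.9, C 8.9 → max 134.7 km
Point 5: residuals A 38.1, B 20.9, C 49.6 → max 49.6 km
Only Point 3 has all residuals ≈ 0.

Point 3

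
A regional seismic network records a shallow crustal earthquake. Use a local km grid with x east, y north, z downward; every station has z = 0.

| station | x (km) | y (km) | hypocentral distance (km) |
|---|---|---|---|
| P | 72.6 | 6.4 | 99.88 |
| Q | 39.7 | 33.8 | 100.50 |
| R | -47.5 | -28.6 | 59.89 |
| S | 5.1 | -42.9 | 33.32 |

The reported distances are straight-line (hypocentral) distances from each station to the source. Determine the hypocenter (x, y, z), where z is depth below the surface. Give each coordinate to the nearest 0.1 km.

Each station gives a sphere (x−x_i)² + (y−y_i)² + z² = d_i² (stations at z=0).
Subtracting the P sphere from Q and R: z² cancels, leaving linear equations in x and y:
-65.8 x + 54.8 y = -2717.43
-240.2 x − 70.0 y = 4151.69
Solving: x ≈ -2.099, y ≈ -52.108 km (keep extra digits for the depth step; rounded: -2.1, -52.1).
Then from the P sphere: z² = 99.88² − (x − 72.6)² − (y − 6.4)² with x = -2.099, y = -52.108, so z ≈ 31.191 ≈ 31.2 km.

x ≈ -2.1 km, y ≈ -52.1 km, depth ≈ 31.2 km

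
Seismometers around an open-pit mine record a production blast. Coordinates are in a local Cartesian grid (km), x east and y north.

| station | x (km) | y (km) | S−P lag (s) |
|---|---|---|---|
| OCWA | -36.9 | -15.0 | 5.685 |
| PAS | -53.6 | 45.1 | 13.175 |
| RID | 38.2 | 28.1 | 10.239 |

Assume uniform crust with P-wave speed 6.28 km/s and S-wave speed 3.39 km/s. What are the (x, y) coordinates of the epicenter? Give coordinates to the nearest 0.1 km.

(-0.9, -36.4)

Distance from S−P lag: d = Δt · v_P v_S / (v_P − v_S) = Δt · (6.28·3.39)/(6.28−3.39) ≈ 7.3665·Δt.
So d_OCWA = 41.88, d_PAS = 97.05, d_RID = 75.43 km.
Circle about each station: (x + 36.9)² + (y + 15.0)² = 41.88²; (x + 53.6)² + (y − 45.1)² = 97.05²; (x − 38.2)² + (y − 28.1)² = 75.43².
Subtracting the OCWA equation from the PAS and RID equations removes the quadratic terms:
-33.4 x + 120.2 y = -4344.41
150.2 x + 86.2 y = -3273.51
Solving the 2×2 system: x ≈ -0.9, y ≈ -36.4 km.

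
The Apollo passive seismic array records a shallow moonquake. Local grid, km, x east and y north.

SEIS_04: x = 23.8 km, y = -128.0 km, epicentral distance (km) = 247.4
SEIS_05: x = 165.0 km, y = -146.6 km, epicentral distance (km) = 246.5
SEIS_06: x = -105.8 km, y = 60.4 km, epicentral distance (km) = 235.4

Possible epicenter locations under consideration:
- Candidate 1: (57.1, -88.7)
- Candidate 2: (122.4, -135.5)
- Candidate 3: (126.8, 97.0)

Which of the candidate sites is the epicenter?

For each candidate, compare |candidate − station| to the reported distance:
Candidate 1: residuals SEIS_04 195.9, SEIS_05 124.0, SEIS_06 14.6 → max 195.9 km
Candidate 2: residuals SEIS_04 148.5, SEIS_05 202.5, SEIS_06 65.4 → max 202.5 km
Candidate 3: residuals SEIS_04 0.1, SEIS_05 0.1, SEIS_06 0.1 → max 0.1 km
Only Candidate 3 has all residuals ≈ 0.

Candidate 3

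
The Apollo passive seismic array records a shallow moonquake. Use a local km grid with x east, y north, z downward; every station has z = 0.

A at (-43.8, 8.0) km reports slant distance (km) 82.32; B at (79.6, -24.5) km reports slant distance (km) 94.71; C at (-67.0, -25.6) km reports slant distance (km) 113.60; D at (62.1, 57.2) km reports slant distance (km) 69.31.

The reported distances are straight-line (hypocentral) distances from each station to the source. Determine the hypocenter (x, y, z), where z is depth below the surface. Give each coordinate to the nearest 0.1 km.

Each station gives a sphere (x−x_i)² + (y−y_i)² + z² = d_i² (stations at z=0).
Subtracting the A sphere from B and C: z² cancels, leaving linear equations in x and y:
246.8 x − 65.0 y = 2760.57
-46.4 x − 67.2 y = -2966.46
Solving: x ≈ 19.302, y ≈ 30.816 km (keep extra digits for the depth step; rounded: 19.3, 30.8).
Then from the A sphere: z² = 82.32² − (x + 43.8)² − (y − 8.0)² with x = 19.302, y = 30.816, so z ≈ 47.688 ≈ 47.7 km.

(19.3, 30.8, 47.7)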